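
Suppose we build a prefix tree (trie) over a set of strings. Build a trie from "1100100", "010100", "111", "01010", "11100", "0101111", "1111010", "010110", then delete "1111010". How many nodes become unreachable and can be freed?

Walk "1111010" from the leaf back toward the root, removing each node that no remaining word uses.
The suffix "1010" (4 nodes) is used only by "1111010"; the node for "111" still has the child "0", so pruning stops there.
Nodes removed: 4

4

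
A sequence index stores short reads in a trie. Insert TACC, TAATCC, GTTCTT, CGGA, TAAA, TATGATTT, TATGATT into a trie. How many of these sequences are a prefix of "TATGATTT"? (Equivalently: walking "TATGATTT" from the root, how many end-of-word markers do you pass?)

2

Traverse "TATGATTT" character by character; count nodes along the way that are marked as word ends.
Prefixes of the query that are stored words: "TATGATT", "TATGATTT"
Count: 2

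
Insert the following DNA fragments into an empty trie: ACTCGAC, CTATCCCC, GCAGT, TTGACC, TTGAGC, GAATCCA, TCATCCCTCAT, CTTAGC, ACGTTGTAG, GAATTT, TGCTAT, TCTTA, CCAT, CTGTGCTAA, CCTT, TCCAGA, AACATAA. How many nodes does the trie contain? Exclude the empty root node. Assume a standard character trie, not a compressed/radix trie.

For each word, the new-node count is its length minus the longest prefix already in the trie:
  "ACTCGAC" → 7 new (A, C, T, C, G, A, C)
  "CTATCCCC" → 8 new (C, T, A, T, C, C, C, C)
  "GCAGT" → 5 new (G, C, A, G, T)
  "TTGACC" → 6 new (T, T, G, A, C, C)
  "TTGAGC" → prefix "TTGA" already present; 2 new (G, C)
  "GAATCCA" → prefix "G" already present; 6 new (A, A, T, C, C, A)
  "TCATCCCTCAT" → prefix "T" already present; 10 new (C, A, T, C, C, C, T, C, A, T)
  "CTTAGC" → prefix "CT" already present; 4 new (T, A, G, C)
  "ACGTTGTAG" → prefix "AC" already present; 7 new (G, T, T, G, T, A, G)
  "GAATTT" → prefix "GAAT" already present; 2 new (T, T)
  "TGCTAT" → prefix "T" already present; 5 new (G, C, T, A, T)
  "TCTTA" → prefix "TC" already present; 3 new (T, T, A)
  "CCAT" → prefix "C" already present; 3 new (C, A, T)
  "CTGTGCTAA" → prefix "CT" already present; 7 new (G, T, G, C, T, A, A)
  "CCTT" → prefix "CC" already present; 2 new (T, T)
  "TCCAGA" → prefix "TC" already present; 4 new (C, A, G, A)
  "AACATAA" → prefix "A" already present; 6 new (A, C, A, T, A, A)
Total nodes = 7 + 8 + 5 + 6 + 2 + 6 + 10 + 4 + 7 + 2 + 5 + 3 + 3 + 7 + 2 + 4 + 6 = 87

87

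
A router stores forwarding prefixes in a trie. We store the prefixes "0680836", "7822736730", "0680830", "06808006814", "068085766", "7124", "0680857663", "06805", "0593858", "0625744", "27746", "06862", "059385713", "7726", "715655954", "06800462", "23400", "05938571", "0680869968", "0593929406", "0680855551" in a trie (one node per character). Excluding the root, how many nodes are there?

87

Insert word by word; a character creates a node only if that edge doesn't already exist:
  "0680836" → 7 new (0, 6, 8, 0, 8, 3, 6)
  "7822736730" → 10 new (7, 8, 2, 2, 7, 3, 6, 7, 3, 0)
  "0680830" → prefix "068083" already present; 1 new (0)
  "06808006814" → prefix "06808" already present; 6 new (0, 0, 6, 8, 1, 4)
  "068085766" → prefix "06808" already present; 4 new (5, 7, 6, 6)
  "7124" → prefix "7" already present; 3 new (1, 2, 4)
  "0680857663" → prefix "068085766" already present; 1 new (3)
  "06805" → prefix "0680" already present; 1 new (5)
  "0593858" → prefix "0" already present; 6 new (5, 9, 3, 8, 5, 8)
  "0625744" → prefix "06" already present; 5 new (2, 5, 7, 4, 4)
  "27746" → 5 new (2, 7, 7, 4, 6)
  "06862" → prefix "068" already present; 2 new (6, 2)
  "059385713" → prefix "059385" already present; 3 new (7, 1, 3)
  "7726" → prefix "7" already present; 3 new (7, 2, 6)
  "715655954" → prefix "71" already present; 7 new (5, 6, 5, 5, 9, 5, 4)
  "06800462" → prefix "0680" already present; 4 new (0, 4, 6, 2)
  "23400" → prefix "2" already present; 4 new (3, 4, 0, 0)
  "05938571" → prefix "05938571" already present; 0 new (none)
  "0680869968" → prefix "06808" already present; 5 new (6, 9, 9, 6, 8)
  "0593929406" → prefix "0593" already present; 6 new (9, 2, 9, 4, 0, 6)
  "0680855551" → prefix "068085" already present; 4 new (5, 5, 5, 1)
Total nodes = 7 + 10 + 1 + 6 + 4 + 3 + 1 + 1 + 6 + 5 + 5 + 2 + 3 + 3 + 7 + 4 + 4 + 0 + 5 + 6 + 4 = 87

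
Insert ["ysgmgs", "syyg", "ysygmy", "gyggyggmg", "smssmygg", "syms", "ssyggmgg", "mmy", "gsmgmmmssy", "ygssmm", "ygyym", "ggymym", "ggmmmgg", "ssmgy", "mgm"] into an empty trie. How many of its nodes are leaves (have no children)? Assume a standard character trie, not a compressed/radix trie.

Leaves are exactly the stored words that no other stored word extends.
Those words: "ggmmmgg", "ggymym", "gsmgmmmssy", "gyggyggmg", "mgm", "mmy", "smssmygg", "ssmgy", "ssyggmgg", "syms", "syyg", "ygssmm", "ygyym", "ysgmgs", "ysygmy"
Leaf count: 15

15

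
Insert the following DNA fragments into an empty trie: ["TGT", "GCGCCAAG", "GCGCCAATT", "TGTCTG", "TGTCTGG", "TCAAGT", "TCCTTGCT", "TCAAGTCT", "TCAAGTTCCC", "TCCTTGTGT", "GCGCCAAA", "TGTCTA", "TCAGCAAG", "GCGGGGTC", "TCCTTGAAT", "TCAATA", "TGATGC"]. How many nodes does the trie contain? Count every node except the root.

58

Count nodes per top-level branch (shared prefixes stored once):
  'G'-branch (GCGCCAAA, GCGCCAAG, GCGCCAATT, GCGGGGTC): 16 nodes
  'T'-branch (TCAAGT, TCAAGTCT, TCAAGTTCCC, TCAATA, TCAGCAAG, TCCTTGAAT, TCCTTGCT, TCCTTGTGT, TGATGC, TGT, TGTCTA, TGTCTG, TGTCTGG): 42 nodes
Sum: 58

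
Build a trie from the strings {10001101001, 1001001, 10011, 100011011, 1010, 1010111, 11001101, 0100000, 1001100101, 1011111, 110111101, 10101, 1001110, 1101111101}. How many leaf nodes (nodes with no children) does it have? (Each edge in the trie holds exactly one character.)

Leaves are exactly the stored words that no other stored word extends.
Those words: "0100000", "10001101001", "100011011", "1001001", "1001100101", "1001110", "1010111", "1011111", "11001101", "110111101", "1101111101"
Leaf count: 11

11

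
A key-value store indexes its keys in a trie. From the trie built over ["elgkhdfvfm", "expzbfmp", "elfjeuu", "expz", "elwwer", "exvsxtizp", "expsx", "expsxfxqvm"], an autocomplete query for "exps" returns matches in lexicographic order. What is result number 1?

expsx

Words with prefix "exps", in lexicographic order: "expsx", "expsxfxqvm"
Position 1: expsx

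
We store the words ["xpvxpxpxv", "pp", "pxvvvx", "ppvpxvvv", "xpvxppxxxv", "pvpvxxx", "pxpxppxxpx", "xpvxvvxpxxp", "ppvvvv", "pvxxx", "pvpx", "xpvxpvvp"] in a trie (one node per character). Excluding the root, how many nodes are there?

58

Count nodes per top-level branch (shared prefixes stored once):
  'p'-branch (pp, ppvpxvvv, ppvvvv, pvpvxxx, pvpx, pvxxx, pxpxppxxpx, pxvvvx): 34 nodes
  'x'-branch (xpvxppxxxv, xpvxpvvp, xpvxpxpxv, xpvxvvxpxxp): 24 nodes
Sum: 58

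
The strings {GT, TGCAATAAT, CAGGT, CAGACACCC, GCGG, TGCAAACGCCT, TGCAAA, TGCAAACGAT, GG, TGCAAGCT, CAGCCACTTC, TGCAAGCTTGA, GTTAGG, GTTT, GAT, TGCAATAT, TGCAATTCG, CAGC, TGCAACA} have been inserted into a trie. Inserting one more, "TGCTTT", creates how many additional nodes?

3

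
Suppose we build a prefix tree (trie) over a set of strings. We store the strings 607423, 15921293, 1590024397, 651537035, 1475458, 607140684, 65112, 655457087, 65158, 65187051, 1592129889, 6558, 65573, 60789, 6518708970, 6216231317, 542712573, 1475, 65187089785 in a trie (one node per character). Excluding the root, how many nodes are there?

Trace insertions, counting only characters that open a new branch:
  "607423" → 6 new (6, 0, 7, 4, 2, 3)
  "15921293" → 8 new (1, 5, 9, 2, 1, 2, 9, 3)
  "1590024397" → prefix "159" already present; 7 new (0, 0, 2, 4, 3, 9, 7)
  "651537035" → prefix "6" already present; 8 new (5, 1, 5, 3, 7, 0, 3, 5)
  "1475458" → prefix "1" already present; 6 new (4, 7, 5, 4, 5, 8)
  "607140684" → prefix "607" already present; 6 new (1, 4, 0, 6, 8, 4)
  "65112" → prefix "651" already present; 2 new (1, 2)
  "655457087" → prefix "65" already present; 7 new (5, 4, 5, 7, 0, 8, 7)
  "65158" → prefix "6515" already present; 1 new (8)
  "65187051" → prefix "651" already present; 5 new (8, 7, 0, 5, 1)
  "1592129889" → prefix "1592129" already present; 3 new (8, 8, 9)
  "6558" → prefix "655" already present; 1 new (8)
  "65573" → prefix "655" already present; 2 new (7, 3)
  "60789" → prefix "607" already present; 2 new (8, 9)
  "6518708970" → prefix "651870" already present; 4 new (8, 9, 7, 0)
  "6216231317" → prefix "6" already present; 9 new (2, 1, 6, 2, 3, 1, 3, 1, 7)
  "542712573" → 9 new (5, 4, 2, 7, 1, 2, 5, 7, 3)
  "1475" → prefix "1475" already present; 0 new (none)
  "65187089785" → prefix "651870897" already present; 2 new (8, 5)
Total nodes = 6 + 8 + 7 + 8 + 6 + 6 + 2 + 7 + 1 + 5 + 3 + 1 + 2 + 2 + 4 + 9 + 9 + 0 + 2 = 88

88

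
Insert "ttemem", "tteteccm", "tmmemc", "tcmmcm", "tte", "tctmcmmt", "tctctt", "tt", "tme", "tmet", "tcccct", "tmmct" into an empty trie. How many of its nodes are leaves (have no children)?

A leaf is a node with no children — equivalently, the end of a word that is not a proper prefix of any other stored word.
Those words: "tcccct", "tcmmcm", "tctctt", "tctmcmmt", "tmet", "tmmct", "tmmemc", "ttemem", "tteteccm"
Leaf count: 9

9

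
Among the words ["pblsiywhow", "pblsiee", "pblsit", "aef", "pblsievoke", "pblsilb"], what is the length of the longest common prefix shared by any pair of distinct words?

Look for the deepest trie node that still has at least two words in its subtree.
e.g. "pblsiee" and "pblsievoke" share the prefix "pblsie" of length 6; no pair shares a longer one.
Longest shared-prefix length: 6

6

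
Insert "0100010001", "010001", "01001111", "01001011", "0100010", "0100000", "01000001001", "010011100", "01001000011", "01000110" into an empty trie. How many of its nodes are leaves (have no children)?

7

A leaf is a node with no children — equivalently, the end of a word that is not a proper prefix of any other stored word.
Those words: "01000001001", "0100010001", "01000110", "01001000011", "01001011", "010011100", "01001111"
Leaf count: 7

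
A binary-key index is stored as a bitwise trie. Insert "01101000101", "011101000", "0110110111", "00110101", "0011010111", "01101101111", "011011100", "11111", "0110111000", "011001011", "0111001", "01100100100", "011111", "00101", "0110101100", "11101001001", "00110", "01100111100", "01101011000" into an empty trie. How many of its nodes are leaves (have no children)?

14

Leaves are exactly the stored words that no other stored word extends.
Those words: "00101", "0011010111", "01100100100", "011001011", "01100111100", "01101000101", "01101011000", "01101101111", "0110111000", "0111001", "011101000", "011111", "11101001001", "11111"
Leaf count: 14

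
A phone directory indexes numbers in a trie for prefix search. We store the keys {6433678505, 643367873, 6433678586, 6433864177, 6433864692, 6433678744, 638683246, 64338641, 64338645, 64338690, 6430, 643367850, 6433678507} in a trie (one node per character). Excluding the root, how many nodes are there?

38

Insert word by word; a character creates a node only if that edge doesn't already exist:
  "6433678505" → 10 new (6, 4, 3, 3, 6, 7, 8, 5, 0, 5)
  "643367873" → prefix "6433678" already present; 2 new (7, 3)
  "6433678586" → prefix "64336785" already present; 2 new (8, 6)
  "6433864177" → prefix "6433" already present; 6 new (8, 6, 4, 1, 7, 7)
  "6433864692" → prefix "6433864" already present; 3 new (6, 9, 2)
  "6433678744" → prefix "64336787" already present; 2 new (4, 4)
  "638683246" → prefix "6" already present; 8 new (3, 8, 6, 8, 3, 2, 4, 6)
  "64338641" → prefix "64338641" already present; 0 new (none)
  "64338645" → prefix "6433864" already present; 1 new (5)
  "64338690" → prefix "643386" already present; 2 new (9, 0)
  "6430" → prefix "643" already present; 1 new (0)
  "643367850" → prefix "643367850" already present; 0 new (none)
  "6433678507" → prefix "643367850" already present; 1 new (7)
Total nodes = 10 + 2 + 2 + 6 + 3 + 2 + 8 + 0 + 1 + 2 + 1 + 0 + 1 = 38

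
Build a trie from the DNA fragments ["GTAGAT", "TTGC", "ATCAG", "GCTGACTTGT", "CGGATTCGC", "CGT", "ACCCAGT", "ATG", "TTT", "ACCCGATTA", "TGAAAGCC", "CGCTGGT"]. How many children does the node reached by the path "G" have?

Follow the path "G" to its node, then look at its outgoing edges.
Distinct next characters after "G": C, T.
That node has 2 child edges.

2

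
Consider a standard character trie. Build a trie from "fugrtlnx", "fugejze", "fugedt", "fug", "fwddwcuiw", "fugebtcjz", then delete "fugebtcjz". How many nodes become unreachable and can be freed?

5

After clearing the end-marker at "fugebtcjz", prune upward until reaching a node still needed by another word.
The suffix "btcjz" (5 nodes) is used only by "fugebtcjz"; the node for "fuge" still has the child "j", so pruning stops there.
Nodes removed: 5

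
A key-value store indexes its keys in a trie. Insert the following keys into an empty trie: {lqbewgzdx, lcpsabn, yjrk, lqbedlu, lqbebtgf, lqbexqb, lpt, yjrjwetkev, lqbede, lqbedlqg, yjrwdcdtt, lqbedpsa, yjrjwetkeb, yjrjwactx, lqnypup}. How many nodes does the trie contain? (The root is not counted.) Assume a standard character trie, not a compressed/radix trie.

Insert word by word; a character creates a node only if that edge doesn't already exist:
  "lqbewgzdx" → 9 new (l, q, b, e, w, g, z, d, x)
  "lcpsabn" → prefix "l" already present; 6 new (c, p, s, a, b, n)
  "yjrk" → 4 new (y, j, r, k)
  "lqbedlu" → prefix "lqbe" already present; 3 new (d, l, u)
  "lqbebtgf" → prefix "lqbe" already present; 4 new (b, t, g, f)
  "lqbexqb" → prefix "lqbe" already present; 3 new (x, q, b)
  "lpt" → prefix "l" already present; 2 new (p, t)
  "yjrjwetkev" → prefix "yjr" already present; 7 new (j, w, e, t, k, e, v)
  "lqbede" → prefix "lqbed" already present; 1 new (e)
  "lqbedlqg" → prefix "lqbedl" already present; 2 new (q, g)
  "yjrwdcdtt" → prefix "yjr" already present; 6 new (w, d, c, d, t, t)
  "lqbedpsa" → prefix "lqbed" already present; 3 new (p, s, a)
  "yjrjwetkeb" → prefix "yjrjwetke" already present; 1 new (b)
  "yjrjwactx" → prefix "yjrjw" already present; 4 new (a, c, t, x)
  "lqnypup" → prefix "lq" already present; 5 new (n, y, p, u, p)
Total nodes = 9 + 6 + 4 + 3 + 4 + 3 + 2 + 7 + 1 + 2 + 6 + 3 + 1 + 4 + 5 = 60

60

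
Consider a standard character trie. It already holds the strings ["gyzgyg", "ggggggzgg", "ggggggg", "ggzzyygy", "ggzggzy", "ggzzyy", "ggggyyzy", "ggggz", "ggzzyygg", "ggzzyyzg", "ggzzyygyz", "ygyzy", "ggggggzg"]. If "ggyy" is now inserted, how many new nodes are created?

Walking "ggyy" from the root, the first 2 characters ("gg") follow existing edges; "y" is the first miss.
Each of the 2 remaining characters creates one node.

2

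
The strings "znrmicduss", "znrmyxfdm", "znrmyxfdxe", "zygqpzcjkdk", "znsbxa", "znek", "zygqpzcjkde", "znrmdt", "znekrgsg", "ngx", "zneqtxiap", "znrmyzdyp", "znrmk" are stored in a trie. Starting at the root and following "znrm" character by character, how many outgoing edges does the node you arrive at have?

4

Walk "znrm" from the root, arriving at one node.
Distinct next characters after "znrm": d, i, k, y.
That node has 4 child edges.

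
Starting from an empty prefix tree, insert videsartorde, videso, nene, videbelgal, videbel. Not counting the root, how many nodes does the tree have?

23

Trie structure (* marks end of a word):
(root)
├─ n
│  └─ e
│     └─ n
│        └─ e *
└─ v
   └─ i
      └─ d
         └─ e
            ├─ b
            │  └─ e
            │     └─ l *
            │        └─ g
            │           └─ a
            │              └─ l *
            └─ s
               ├─ a
               │  └─ r
               │     └─ t
               │        └─ o
               │           └─ r
               │              └─ d
               │                 └─ e *
               └─ o *
Counting every labelled node above: 23.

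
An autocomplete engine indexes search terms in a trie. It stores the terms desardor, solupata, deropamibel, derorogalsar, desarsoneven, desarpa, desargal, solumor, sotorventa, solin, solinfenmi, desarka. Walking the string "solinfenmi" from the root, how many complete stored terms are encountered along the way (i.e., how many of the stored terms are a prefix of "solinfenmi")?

Check each prefix of "solinfenmi" against the stored set — each match is an end-marker on the path.
Prefixes of the query that are stored words: "solin", "solinfenmi"
Count: 2

2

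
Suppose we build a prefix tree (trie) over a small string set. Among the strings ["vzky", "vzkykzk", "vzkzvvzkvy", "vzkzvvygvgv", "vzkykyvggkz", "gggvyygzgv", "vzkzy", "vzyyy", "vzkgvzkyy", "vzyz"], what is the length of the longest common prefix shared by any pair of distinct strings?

6

Equivalently: take the maximum, over all pairs, of their longest common prefix length.
e.g. "vzkzvvygvgv" and "vzkzvvzkvy" share the prefix "vzkzvv" of length 6; no pair shares a longer one.
Longest shared-prefix length: 6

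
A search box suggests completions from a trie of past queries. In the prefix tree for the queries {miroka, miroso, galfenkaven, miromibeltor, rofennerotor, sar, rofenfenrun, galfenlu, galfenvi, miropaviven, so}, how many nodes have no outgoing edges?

A leaf is a node with no children — equivalently, the end of a word that is not a proper prefix of any other stored word.
Those words: "galfenkaven", "galfenlu", "galfenvi", "miroka", "miromibeltor", "miropaviven", "miroso", "rofenfenrun", "rofennerotor", "sar", "so"
Leaf count: 11

11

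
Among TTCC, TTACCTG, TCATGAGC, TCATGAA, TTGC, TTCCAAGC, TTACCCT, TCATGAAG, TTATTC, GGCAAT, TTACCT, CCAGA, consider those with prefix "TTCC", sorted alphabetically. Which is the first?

Words with prefix "TTCC", in lexicographic order: "TTCC", "TTCCAAGC"
The 1st is TTCC.

TTCC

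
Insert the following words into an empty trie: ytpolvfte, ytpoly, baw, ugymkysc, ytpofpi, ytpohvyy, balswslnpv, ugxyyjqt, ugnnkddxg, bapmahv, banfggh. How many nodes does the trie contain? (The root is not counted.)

59

Insert word by word; a character creates a node only if that edge doesn't already exist:
  "ytpolvfte" → 9 new (y, t, p, o, l, v, f, t, e)
  "ytpoly" → prefix "ytpol" already present; 1 new (y)
  "baw" → 3 new (b, a, w)
  "ugymkysc" → 8 new (u, g, y, m, k, y, s, c)
  "ytpofpi" → prefix "ytpo" already present; 3 new (f, p, i)
  "ytpohvyy" → prefix "ytpo" already present; 4 new (h, v, y, y)
  "balswslnpv" → prefix "ba" already present; 8 new (l, s, w, s, l, n, p, v)
  "ugxyyjqt" → prefix "ug" already present; 6 new (x, y, y, j, q, t)
  "ugnnkddxg" → prefix "ug" already present; 7 new (n, n, k, d, d, x, g)
  "bapmahv" → prefix "ba" already present; 5 new (p, m, a, h, v)
  "banfggh" → prefix "ba" already present; 5 new (n, f, g, g, h)
Total nodes = 9 + 1 + 3 + 8 + 3 + 4 + 8 + 6 + 7 + 5 + 5 = 59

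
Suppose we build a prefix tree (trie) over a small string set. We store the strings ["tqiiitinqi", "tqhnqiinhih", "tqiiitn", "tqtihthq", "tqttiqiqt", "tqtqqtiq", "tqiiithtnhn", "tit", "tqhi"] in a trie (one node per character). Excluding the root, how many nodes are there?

45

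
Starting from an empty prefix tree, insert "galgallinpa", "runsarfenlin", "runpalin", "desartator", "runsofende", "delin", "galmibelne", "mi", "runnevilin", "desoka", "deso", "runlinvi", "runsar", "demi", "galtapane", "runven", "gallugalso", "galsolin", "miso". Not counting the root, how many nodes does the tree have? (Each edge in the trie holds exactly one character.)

96

Count nodes per top-level branch (shared prefixes stored once):
  'd'-branch (delin, demi, desartator, deso, desoka): 18 nodes
  'g'-branch (galgallinpa, gallugalso, galmibelne, galsolin, galtapane): 36 nodes
  'm'-branch (mi, miso): 4 nodes
  'r'-branch (runlinvi, runnevilin, runpalin, runsar, runsarfenlin, runsofende, runven): 38 nodes
Sum: 96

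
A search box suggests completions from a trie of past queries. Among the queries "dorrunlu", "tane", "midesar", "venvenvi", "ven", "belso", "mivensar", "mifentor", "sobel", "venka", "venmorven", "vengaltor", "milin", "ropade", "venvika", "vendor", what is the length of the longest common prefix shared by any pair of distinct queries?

4

Look for the deepest trie node that still has at least two words in its subtree.
"venvenvi" and "venvika" agree on "venv" (4 characters) before diverging; nothing deeper is shared.
Longest shared-prefix length: 4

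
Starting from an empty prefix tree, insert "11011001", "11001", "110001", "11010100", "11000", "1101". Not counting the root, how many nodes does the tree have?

Trace insertions, counting only characters that open a new branch:
  "11011001" → 8 new (1, 1, 0, 1, 1, 0, 0, 1)
  "11001" → prefix "110" already present; 2 new (0, 1)
  "110001" → prefix "1100" already present; 2 new (0, 1)
  "11010100" → prefix "1101" already present; 4 new (0, 1, 0, 0)
  "11000" → prefix "11000" already present; 0 new (none)
  "1101" → prefix "1101" already present; 0 new (none)
Total nodes = 8 + 2 + 2 + 4 + 0 + 0 = 16

16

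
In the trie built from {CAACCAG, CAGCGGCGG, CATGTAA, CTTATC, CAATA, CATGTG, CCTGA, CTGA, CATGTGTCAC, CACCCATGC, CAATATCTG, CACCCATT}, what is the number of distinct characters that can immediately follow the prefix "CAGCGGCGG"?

0

Follow the path "CAGCGGCGG" to its node, then look at its outgoing edges.
No stored string extends past "CAGCGGCGG".
That node has 0 child edges.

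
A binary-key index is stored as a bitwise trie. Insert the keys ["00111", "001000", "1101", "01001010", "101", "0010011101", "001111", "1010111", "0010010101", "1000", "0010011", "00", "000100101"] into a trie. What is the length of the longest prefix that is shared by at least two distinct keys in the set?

7

The deepest shared node is where two words last agree before diverging.
"0010011" and "0010011101" agree on "0010011" (7 characters) before diverging; nothing deeper is shared.
Longest shared-prefix length: 7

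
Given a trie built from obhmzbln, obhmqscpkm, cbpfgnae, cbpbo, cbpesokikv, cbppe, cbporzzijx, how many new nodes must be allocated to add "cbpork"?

1

"cbpor" is already a path in the trie; the remaining "k" must be added.
New nodes needed: |"cbpork"| − 5 = 6 − 5 = 1.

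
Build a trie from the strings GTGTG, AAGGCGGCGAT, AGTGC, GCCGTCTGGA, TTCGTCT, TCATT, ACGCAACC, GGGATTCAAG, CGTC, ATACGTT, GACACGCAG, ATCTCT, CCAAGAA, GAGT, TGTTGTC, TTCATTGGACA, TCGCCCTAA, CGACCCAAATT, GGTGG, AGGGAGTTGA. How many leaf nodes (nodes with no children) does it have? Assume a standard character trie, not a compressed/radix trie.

Leaves are exactly the stored words that no other stored word extends.
Those words: "AAGGCGGCGAT", "ACGCAACC", "AGGGAGTTGA", "AGTGC", "ATACGTT", "ATCTCT", "CCAAGAA", "CGACCCAAATT", "CGTC", "GACACGCAG", "GAGT", "GCCGTCTGGA", "GGGATTCAAG", "GGTGG", "GTGTG", "TCATT", "TCGCCCTAA", "TGTTGTC", "TTCATTGGACA", "TTCGTCT"
Leaf count: 20

20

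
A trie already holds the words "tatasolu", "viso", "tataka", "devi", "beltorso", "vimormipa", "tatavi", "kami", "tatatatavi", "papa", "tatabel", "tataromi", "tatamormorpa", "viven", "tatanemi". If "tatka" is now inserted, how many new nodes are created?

Walking "tatka" from the root, the first 3 characters ("tat") follow existing edges; "k" is the first miss.
Each of the 2 remaining characters creates one node.

2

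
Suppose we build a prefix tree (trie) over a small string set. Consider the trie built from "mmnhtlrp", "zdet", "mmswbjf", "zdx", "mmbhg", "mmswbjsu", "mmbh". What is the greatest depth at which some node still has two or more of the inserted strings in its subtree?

Equivalently: take the maximum, over all pairs, of their longest common prefix length.
e.g. "mmswbjf" and "mmswbjsu" share the prefix "mmswbj" of length 6; no pair shares a longer one.
Longest shared-prefix length: 6

6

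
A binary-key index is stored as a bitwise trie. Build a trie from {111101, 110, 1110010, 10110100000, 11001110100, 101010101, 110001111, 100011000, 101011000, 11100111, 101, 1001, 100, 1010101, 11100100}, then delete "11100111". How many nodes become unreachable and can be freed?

2

Walk "11100111" from the leaf back toward the root, removing each node that no remaining word uses.
The suffix "11" (2 nodes) is used only by "11100111"; the node for "111001" still has the child "0", so pruning stops there.
Nodes removed: 2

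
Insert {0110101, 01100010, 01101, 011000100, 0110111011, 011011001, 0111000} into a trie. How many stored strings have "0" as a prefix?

Traverse to the node for "0", then collect every word in that subtree.
Matches: "01100010", "011000100", "01101", "0110101", "011011001", "0110111011", "0111000"
Count: 7

7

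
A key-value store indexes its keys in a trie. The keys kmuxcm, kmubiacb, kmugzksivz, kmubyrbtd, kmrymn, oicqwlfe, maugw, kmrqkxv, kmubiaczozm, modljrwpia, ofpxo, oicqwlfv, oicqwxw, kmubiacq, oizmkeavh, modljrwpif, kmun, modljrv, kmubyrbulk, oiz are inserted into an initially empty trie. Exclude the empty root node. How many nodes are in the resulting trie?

78

Trace insertions, counting only characters that open a new branch:
  "kmuxcm" → 6 new (k, m, u, x, c, m)
  "kmubiacb" → prefix "kmu" already present; 5 new (b, i, a, c, b)
  "kmugzksivz" → prefix "kmu" already present; 7 new (g, z, k, s, i, v, z)
  "kmubyrbtd" → prefix "kmub" already present; 5 new (y, r, b, t, d)
  "kmrymn" → prefix "km" already present; 4 new (r, y, m, n)
  "oicqwlfe" → 8 new (o, i, c, q, w, l, f, e)
  "maugw" → 5 new (m, a, u, g, w)
  "kmrqkxv" → prefix "kmr" already present; 4 new (q, k, x, v)
  "kmubiaczozm" → prefix "kmubiac" already present; 4 new (z, o, z, m)
  "modljrwpia" → prefix "m" already present; 9 new (o, d, l, j, r, w, p, i, a)
  "ofpxo" → prefix "o" already present; 4 new (f, p, x, o)
  "oicqwlfv" → prefix "oicqwlf" already present; 1 new (v)
  "oicqwxw" → prefix "oicqw" already present; 2 new (x, w)
  "kmubiacq" → prefix "kmubiac" already present; 1 new (q)
  "oizmkeavh" → prefix "oi" already present; 7 new (z, m, k, e, a, v, h)
  "modljrwpif" → prefix "modljrwpi" already present; 1 new (f)
  "kmun" → prefix "kmu" already present; 1 new (n)
  "modljrv" → prefix "modljr" already present; 1 new (v)
  "kmubyrbulk" → prefix "kmubyrb" already present; 3 new (u, l, k)
  "oiz" → prefix "oiz" already present; 0 new (none)
Total nodes = 6 + 5 + 7 + 5 + 4 + 8 + 5 + 4 + 4 + 9 + 4 + 1 + 2 + 1 + 7 + 1 + 1 + 1 + 3 + 0 = 78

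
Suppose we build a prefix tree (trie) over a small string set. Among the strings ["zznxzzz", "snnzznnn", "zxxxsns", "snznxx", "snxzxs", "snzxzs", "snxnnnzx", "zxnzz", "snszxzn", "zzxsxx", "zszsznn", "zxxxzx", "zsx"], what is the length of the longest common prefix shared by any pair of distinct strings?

Look for the deepest trie node that still has at least two words in its subtree.
e.g. "zxxxsns" and "zxxxzx" share the prefix "zxxx" of length 4; no pair shares a longer one.
Longest shared-prefix length: 4

4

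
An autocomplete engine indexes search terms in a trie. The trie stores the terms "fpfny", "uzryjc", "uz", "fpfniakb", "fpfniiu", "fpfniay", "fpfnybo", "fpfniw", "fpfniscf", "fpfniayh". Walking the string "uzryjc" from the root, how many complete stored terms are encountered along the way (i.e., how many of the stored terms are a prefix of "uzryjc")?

2

Traverse "uzryjc" character by character; count nodes along the way that are marked as word ends.
Prefixes of the query that are stored words: "uz", "uzryjc"
Count: 2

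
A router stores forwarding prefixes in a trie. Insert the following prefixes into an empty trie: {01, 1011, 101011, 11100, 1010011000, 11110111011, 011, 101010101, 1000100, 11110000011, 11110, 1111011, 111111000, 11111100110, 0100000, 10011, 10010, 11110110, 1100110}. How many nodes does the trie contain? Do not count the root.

65

Insert word by word; a character creates a node only if that edge doesn't already exist:
  "01" → 2 new (0, 1)
  "1011" → 4 new (1, 0, 1, 1)
  "101011" → prefix "101" already present; 3 new (0, 1, 1)
  "11100" → prefix "1" already present; 4 new (1, 1, 0, 0)
  "1010011000" → prefix "1010" already present; 6 new (0, 1, 1, 0, 0, 0)
  "11110111011" → prefix "111" already present; 8 new (1, 0, 1, 1, 1, 0, 1, 1)
  "011" → prefix "01" already present; 1 new (1)
  "101010101" → prefix "10101" already present; 4 new (0, 1, 0, 1)
  "1000100" → prefix "10" already present; 5 new (0, 0, 1, 0, 0)
  "11110000011" → prefix "11110" already present; 6 new (0, 0, 0, 0, 1, 1)
  "11110" → prefix "11110" already present; 0 new (none)
  "1111011" → prefix "1111011" already present; 0 new (none)
  "111111000" → prefix "1111" already present; 5 new (1, 1, 0, 0, 0)
  "11111100110" → prefix "11111100" already present; 3 new (1, 1, 0)
  "0100000" → prefix "01" already present; 5 new (0, 0, 0, 0, 0)
  "10011" → prefix "100" already present; 2 new (1, 1)
  "10010" → prefix "1001" already present; 1 new (0)
  "11110110" → prefix "1111011" already present; 1 new (0)
  "1100110" → prefix "11" already present; 5 new (0, 0, 1, 1, 0)
Total nodes = 2 + 4 + 3 + 4 + 6 + 8 + 1 + 4 + 5 + 6 + 0 + 0 + 5 + 3 + 5 + 2 + 1 + 1 + 5 = 65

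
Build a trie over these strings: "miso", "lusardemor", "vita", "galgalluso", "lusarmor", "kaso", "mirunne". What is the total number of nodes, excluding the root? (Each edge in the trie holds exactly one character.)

40

Count nodes per top-level branch (shared prefixes stored once):
  'g'-branch (galgalluso): 10 nodes
  'k'-branch (kaso): 4 nodes
  'l'-branch (lusardemor, lusarmor): 13 nodes
  'm'-branch (mirunne, miso): 9 nodes
  'v'-branch (vita): 4 nodes
Sum: 40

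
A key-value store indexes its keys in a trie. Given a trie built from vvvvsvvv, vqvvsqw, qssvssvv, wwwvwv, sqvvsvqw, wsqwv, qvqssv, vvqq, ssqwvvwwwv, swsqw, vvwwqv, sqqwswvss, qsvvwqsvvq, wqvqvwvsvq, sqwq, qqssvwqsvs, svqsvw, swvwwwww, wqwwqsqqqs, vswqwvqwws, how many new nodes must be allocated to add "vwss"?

3

"v" is already a path in the trie; the remaining "wss" must be added.
So 4 − 1 = 3 new nodes.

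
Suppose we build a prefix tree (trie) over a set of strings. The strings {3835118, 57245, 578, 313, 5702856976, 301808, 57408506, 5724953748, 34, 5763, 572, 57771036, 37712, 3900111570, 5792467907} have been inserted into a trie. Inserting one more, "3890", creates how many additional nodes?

2

The longest prefix of "3890" already in the trie is "38" (length 2).
Each of the 2 remaining characters creates one node.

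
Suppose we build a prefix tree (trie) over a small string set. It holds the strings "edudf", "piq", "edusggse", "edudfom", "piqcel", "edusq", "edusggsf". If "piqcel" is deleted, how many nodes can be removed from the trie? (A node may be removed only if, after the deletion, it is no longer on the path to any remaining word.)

3

Walk "piqcel" from the leaf back toward the root, removing each node that no remaining word uses.
The suffix "cel" (3 nodes) is used only by "piqcel"; "piq" is itself a stored word, so pruning stops there.
Nodes removed: 3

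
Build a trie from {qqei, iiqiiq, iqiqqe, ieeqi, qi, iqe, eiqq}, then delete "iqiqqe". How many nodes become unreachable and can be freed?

4

After clearing the end-marker at "iqiqqe", prune upward until reaching a node still needed by another word.
The suffix "iqqe" (4 nodes) is used only by "iqiqqe"; the node for "iq" still has the child "e", so pruning stops there.
Nodes removed: 4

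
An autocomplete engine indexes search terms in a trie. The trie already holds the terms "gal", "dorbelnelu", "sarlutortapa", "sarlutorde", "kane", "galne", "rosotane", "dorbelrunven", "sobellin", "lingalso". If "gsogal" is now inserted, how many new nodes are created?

"g" is already a path in the trie; the remaining "sogal" must be added.
So 6 − 1 = 5 new nodes.

5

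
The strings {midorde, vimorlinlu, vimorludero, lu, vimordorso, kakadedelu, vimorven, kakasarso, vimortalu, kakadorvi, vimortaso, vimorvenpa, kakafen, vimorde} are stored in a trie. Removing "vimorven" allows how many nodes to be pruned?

0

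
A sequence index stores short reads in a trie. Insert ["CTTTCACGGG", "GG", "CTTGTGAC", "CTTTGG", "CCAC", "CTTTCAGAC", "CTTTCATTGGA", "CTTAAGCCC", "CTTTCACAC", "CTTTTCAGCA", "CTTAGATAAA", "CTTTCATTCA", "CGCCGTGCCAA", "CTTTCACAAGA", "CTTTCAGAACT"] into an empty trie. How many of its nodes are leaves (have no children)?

Leaves are exactly the stored words that no other stored word extends.
Those words: "CCAC", "CGCCGTGCCAA", "CTTAAGCCC", "CTTAGATAAA", "CTTGTGAC", "CTTTCACAAGA", "CTTTCACAC", "CTTTCACGGG", "CTTTCAGAACT", "CTTTCAGAC", "CTTTCATTCA", "CTTTCATTGGA", "CTTTGG", "CTTTTCAGCA", "GG"
Leaf count: 15

15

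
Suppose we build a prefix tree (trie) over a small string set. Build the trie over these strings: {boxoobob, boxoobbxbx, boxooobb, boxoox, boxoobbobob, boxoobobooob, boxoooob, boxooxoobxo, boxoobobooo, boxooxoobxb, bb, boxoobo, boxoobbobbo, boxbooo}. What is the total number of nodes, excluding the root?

39

Trie structure (* marks end of a word):
(root)
└─ b
   ├─ b *
   └─ o
      └─ x
         ├─ b
         │  └─ o
         │     └─ o
         │        └─ o *
         └─ o
            └─ o
               ├─ b
               │  ├─ b
               │  │  ├─ o
               │  │  │  └─ b
               │  │  │     ├─ b
               │  │  │     │  └─ o *
               │  │  │     └─ o
               │  │  │        └─ b *
               │  │  └─ x
               │  │     └─ b
               │  │        └─ x *
               │  └─ o *
               │     └─ b *
               │        └─ o
               │           └─ o
               │              └─ o *
               │                 └─ b *
               ├─ o
               │  ├─ b
               │  │  └─ b *
               │  └─ o
               │     └─ b *
               └─ x *
                  └─ o
                     └─ o
                        └─ b
                           └─ x
                              ├─ b *
                              └─ o *
Counting every labelled node above: 39.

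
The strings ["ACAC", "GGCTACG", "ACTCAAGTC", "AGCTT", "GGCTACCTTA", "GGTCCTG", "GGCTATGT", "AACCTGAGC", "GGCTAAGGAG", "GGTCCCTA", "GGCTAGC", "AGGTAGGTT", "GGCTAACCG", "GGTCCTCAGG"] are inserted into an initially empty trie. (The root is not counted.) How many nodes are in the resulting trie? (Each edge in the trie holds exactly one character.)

Count nodes per top-level branch (shared prefixes stored once):
  'A'-branch (AACCTGAGC, ACAC, ACTCAAGTC, AGCTT, AGGTAGGTT): 30 nodes
  'G'-branch (GGCTAACCG, GGCTAAGGAG, GGCTACCTTA, GGCTACG, GGCTAGC, GGCTATGT, GGTCCCTA, GGTCCTCAGG, GGTCCTG): 36 nodes
Sum: 66

66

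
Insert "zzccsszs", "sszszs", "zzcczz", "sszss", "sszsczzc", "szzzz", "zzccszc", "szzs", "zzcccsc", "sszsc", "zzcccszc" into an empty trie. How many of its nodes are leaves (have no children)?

A leaf is a node with no children — equivalently, the end of a word that is not a proper prefix of any other stored word.
Those words: "sszsczzc", "sszss", "sszszs", "szzs", "szzzz", "zzcccsc", "zzcccszc", "zzccsszs", "zzccszc", "zzcczz"
Leaf count: 10

10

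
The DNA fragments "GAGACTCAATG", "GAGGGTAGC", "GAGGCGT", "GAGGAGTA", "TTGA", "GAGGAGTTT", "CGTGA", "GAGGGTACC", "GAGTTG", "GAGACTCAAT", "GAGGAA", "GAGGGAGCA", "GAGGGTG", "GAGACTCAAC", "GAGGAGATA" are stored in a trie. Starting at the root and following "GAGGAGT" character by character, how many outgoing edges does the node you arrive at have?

The children of the "GAGGAGT" node are the distinct next characters among strings starting with "GAGGAGT".
Distinct next characters after "GAGGAGT": A, T.
That node has 2 child edges.

2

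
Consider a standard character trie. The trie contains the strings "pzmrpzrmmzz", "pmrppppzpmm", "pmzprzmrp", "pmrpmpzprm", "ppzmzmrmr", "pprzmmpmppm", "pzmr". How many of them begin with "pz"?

2

Walk to "pz"; the words in its subtree are exactly those with that prefix.
Matches: "pzmr", "pzmrpzrmmzz"
Count: 2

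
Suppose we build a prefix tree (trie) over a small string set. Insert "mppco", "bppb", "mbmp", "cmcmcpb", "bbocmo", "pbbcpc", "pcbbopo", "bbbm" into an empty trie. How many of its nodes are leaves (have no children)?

Leaves are exactly the stored words that no other stored word extends.
Those words: "bbbm", "bbocmo", "bppb", "cmcmcpb", "mbmp", "mppco", "pbbcpc", "pcbbopo"
Leaf count: 8

8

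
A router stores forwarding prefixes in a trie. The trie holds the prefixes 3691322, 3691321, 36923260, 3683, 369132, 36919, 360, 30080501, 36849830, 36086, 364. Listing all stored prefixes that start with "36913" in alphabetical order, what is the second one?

Words with prefix "36913", in lexicographic order: "369132", "3691321", "3691322"
The 2nd is 3691321.

3691321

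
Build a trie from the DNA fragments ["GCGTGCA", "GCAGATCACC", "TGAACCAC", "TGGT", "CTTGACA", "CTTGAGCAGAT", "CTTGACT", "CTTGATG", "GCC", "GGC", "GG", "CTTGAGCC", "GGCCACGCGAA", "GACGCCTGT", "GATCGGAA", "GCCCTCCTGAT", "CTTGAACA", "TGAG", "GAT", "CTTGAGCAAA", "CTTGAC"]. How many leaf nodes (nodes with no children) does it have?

A leaf is a node with no children — equivalently, the end of a word that is not a proper prefix of any other stored word.
Those words: "CTTGAACA", "CTTGACA", "CTTGACT", "CTTGAGCAAA", "CTTGAGCAGAT", "CTTGAGCC", "CTTGATG", "GACGCCTGT", "GATCGGAA", "GCAGATCACC", "GCCCTCCTGAT", "GCGTGCA", "GGCCACGCGAA", "TGAACCAC", "TGAG", "TGGT"
Leaf count: 16

16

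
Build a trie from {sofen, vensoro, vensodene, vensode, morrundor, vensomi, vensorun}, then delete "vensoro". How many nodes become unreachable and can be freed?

1

Walk "vensoro" from the leaf back toward the root, removing each node that no remaining word uses.
The suffix "o" (1 node) is used only by "vensoro"; the node for "vensor" still has the child "u", so pruning stops there.
Nodes removed: 1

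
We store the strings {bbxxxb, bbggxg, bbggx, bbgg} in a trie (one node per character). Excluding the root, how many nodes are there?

Trie structure (* marks end of a word):
(root)
└─ b
   └─ b
      ├─ g
      │  └─ g *
      │     └─ x *
      │        └─ g *
      └─ x
         └─ x
            └─ x
               └─ b *
Counting every labelled node above: 10.

10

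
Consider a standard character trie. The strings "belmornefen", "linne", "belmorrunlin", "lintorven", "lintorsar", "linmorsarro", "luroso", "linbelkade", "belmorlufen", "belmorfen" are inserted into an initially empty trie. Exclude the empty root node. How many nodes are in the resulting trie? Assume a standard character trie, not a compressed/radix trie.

Insert word by word; a character creates a node only if that edge doesn't already exist:
  "belmornefen" → 11 new (b, e, l, m, o, r, n, e, f, e, n)
  "linne" → 5 new (l, i, n, n, e)
  "belmorrunlin" → prefix "belmor" already present; 6 new (r, u, n, l, i, n)
  "lintorven" → prefix "lin" already present; 6 new (t, o, r, v, e, n)
  "lintorsar" → prefix "lintor" already present; 3 new (s, a, r)
  "linmorsarro" → prefix "lin" already present; 8 new (m, o, r, s, a, r, r, o)
  "luroso" → prefix "l" already present; 5 new (u, r, o, s, o)
  "linbelkade" → prefix "lin" already present; 7 new (b, e, l, k, a, d, e)
  "belmorlufen" → prefix "belmor" already present; 5 new (l, u, f, e, n)
  "belmorfen" → prefix "belmor" already present; 3 new (f, e, n)
Total nodes = 11 + 5 + 6 + 6 + 3 + 8 + 5 + 7 + 5 + 3 = 59

59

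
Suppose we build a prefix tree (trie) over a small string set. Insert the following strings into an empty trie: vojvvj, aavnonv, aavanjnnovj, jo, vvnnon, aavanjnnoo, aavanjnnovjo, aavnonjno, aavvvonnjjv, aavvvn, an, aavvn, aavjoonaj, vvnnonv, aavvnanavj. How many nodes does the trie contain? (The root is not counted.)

56

Count nodes per top-level branch (shared prefixes stored once):
  'a'-branch (aavanjnnoo, aavanjnnovj, aavanjnnovjo, aavjoonaj, aavnonjno, aavnonv, aavvn, aavvnanavj, aavvvn, aavvvonnjjv, an): 42 nodes
  'j'-branch (jo): 2 nodes
  'v'-branch (vojvvj, vvnnon, vvnnonv): 12 nodes
Sum: 56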